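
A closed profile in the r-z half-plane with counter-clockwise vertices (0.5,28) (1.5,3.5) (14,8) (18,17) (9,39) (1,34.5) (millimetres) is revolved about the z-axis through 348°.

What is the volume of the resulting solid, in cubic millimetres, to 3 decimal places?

Volume = 20152.815 mm³

Profile (r,z), 6 vertices: (0.5,28) (1.5,3.5) (14,8) (18,17) (9,39) (1,34.5)
edge 0: (0.5,28)→(1.5,3.5)  cross = 0.5·3.5 − 1.5·28 = -40.2500; (r_i+r_j)·cross = 2·-40.2500 = -80.5000
edge 1: (1.5,3.5)→(14,8)  cross = 1.5·8 − 14·3.5 = -37.0000; (r_i+r_j)·cross = 15.5·-37.0000 = -573.5000
edge 2: (14,8)→(18,17)  cross = 14·17 − 18·8 = 94.0000; (r_i+r_j)·cross = 32·94.0000 = 3008.0000
edge 3: (18,17)→(9,39)  cross = 18·39 − 9·17 = 549.0000; (r_i+r_j)·cross = 27·549.0000 = 14823.0000
edge 4: (9,39)→(1,34.5)  cross = 9·34.5 − 1·39 = 271.5000; (r_i+r_j)·cross = 10·271.5000 = 2715.0000
edge 5: (1,34.5)→(0.5,28)  cross = 1·28 − 0.5·34.5 = 10.7500; (r_i+r_j)·cross = 1.5·10.7500 = 16.1250
Σcross = 848.0000 → A = |Σcross|/2 = 424.0000 mm²
Σ(r_i+r_j)·cross = 19908.1250 → first moment M = |Σ|/6 = 3318.0208
R_c = M/A = 3318.0208/424.0000 = 7.8255 mm
θ = 348° = 6.073746 rad
V = θ·R_c·A = 6.073746·7.8255·424.0000 = 20152.815 mm³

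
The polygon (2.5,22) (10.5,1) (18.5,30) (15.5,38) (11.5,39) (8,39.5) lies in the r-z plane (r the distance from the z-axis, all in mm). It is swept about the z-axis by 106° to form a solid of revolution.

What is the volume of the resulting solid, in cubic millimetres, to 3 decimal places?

Volume = 6730.324 mm³

Profile (r,z), 6 vertices: (2.5,22) (10.5,1) (18.5,30) (15.5,38) (11.5,39) (8,39.5)
edge 0: (2.5,22)→(10.5,1)  cross = 2.5·1 − 10.5·22 = -228.5000; (r_i+r_j)·cross = 13·-228.5000 = -2970.5000
edge 1: (10.5,1)→(18.5,30)  cross = 10.5·30 − 18.5·1 = 296.5000; (r_i+r_j)·cross = 29·296.5000 = 8598.5000
edge 2: (18.5,30)→(15.5,38)  cross = 18.5·38 − 15.5·30 = 238.0000; (r_i+r_j)·cross = 34·238.0000 = 8092.0000
edge 3: (15.5,38)→(11.5,39)  cross = 15.5·39 − 11.5·38 = 167.5000; (r_i+r_j)·cross = 27·167.5000 = 4522.5000
edge 4: (11.5,39)→(8,39.5)  cross = 11.5·39.5 − 8·39 = 142.2500; (r_i+r_j)·cross = 19.5·142.2500 = 2773.8750
edge 5: (8,39.5)→(2.5,22)  cross = 8·22 − 2.5·39.5 = 77.2500; (r_i+r_j)·cross = 10.5·77.2500 = 811.1250
Σcross = 693.0000 → A = |Σcross|/2 = 346.5000 mm²
Σ(r_i+r_j)·cross = 21827.5000 → first moment M = |Σ|/6 = 3637.9167
R_c = M/A = 3637.9167/346.5000 = 10.4990 mm
θ = 106° = 1.850049 rad
V = θ·R_c·A = 1.850049·10.4990·346.5000 = 6730.324 mm³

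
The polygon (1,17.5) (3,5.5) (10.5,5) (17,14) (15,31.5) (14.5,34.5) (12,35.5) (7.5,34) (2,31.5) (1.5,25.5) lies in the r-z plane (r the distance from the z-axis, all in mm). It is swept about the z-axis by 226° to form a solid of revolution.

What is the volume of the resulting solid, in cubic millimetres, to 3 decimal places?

Profile (r,z), 10 vertices: (1,17.5) (3,5.5) (10.5,5) (17,14) (15,31.5) (14.5,34.5) (12,35.5) (7.5,34) (2,31.5) (1.5,25.5)
edge 0: (1,17.5)→(3,5.5)  cross = 1·5.5 − 3·17.5 = -47.0000; (r_i+r_j)·cross = 4·-47.0000 = -188.0000
edge 1: (3,5.5)→(10.5,5)  cross = 3·5 − 10.5·5.5 = -42.7500; (r_i+r_j)·cross = 13.5·-42.7500 = -577.1250
edge 2: (10.5,5)→(17,14)  cross = 10.5·14 − 17·5 = 62.0000; (r_i+r_j)·cross = 27.5·62.0000 = 1705.0000
edge 3: (17,14)→(15,31.5)  cross = 17·31.5 − 15·14 = 325.5000; (r_i+r_j)·cross = 32·325.5000 = 10416.0000
edge 4: (15,31.5)→(14.5,34.5)  cross = 15·34.5 − 14.5·31.5 = 60.7500; (r_i+r_j)·cross = 29.5·60.7500 = 1792.1250
edge 5: (14.5,34.5)→(12,35.5)  cross = 14.5·35.5 − 12·34.5 = 100.7500; (r_i+r_j)·cross = 26.5·100.7500 = 2669.8750
edge 6: (12,35.5)→(7.5,34)  cross = 12·34 − 7.5·35.5 = 141.7500; (r_i+r_j)·cross = 19.5·141.7500 = 2764.1250
edge 7: (7.5,34)→(2,31.5)  cross = 7.5·31.5 − 2·34 = 168.2500; (r_i+r_j)·cross = 9.5·168.2500 = 1598.3750
edge 8: (2,31.5)→(1.5,25.5)  cross = 2·25.5 − 1.5·31.5 = 3.7500; (r_i+r_j)·cross = 3.5·3.7500 = 13.1250
edge 9: (1.5,25.5)→(1,17.5)  cross = 1.5·17.5 − 1·25.5 = 0.7500; (r_i+r_j)·cross = 2.5·0.7500 = 1.8750
Σcross = 773.7500 → A = |Σcross|/2 = 386.8750 mm²
Σ(r_i+r_j)·cross = 20195.3750 → first moment M = |Σ|/6 = 3365.8958
R_c = M/A = 3365.8958/386.8750 = 8.7002 mm
θ = 226° = 3.944444 rad
V = θ·R_c·A = 3.944444·8.7002·386.8750 = 13276.588 mm³

Volume = 13276.588 mm³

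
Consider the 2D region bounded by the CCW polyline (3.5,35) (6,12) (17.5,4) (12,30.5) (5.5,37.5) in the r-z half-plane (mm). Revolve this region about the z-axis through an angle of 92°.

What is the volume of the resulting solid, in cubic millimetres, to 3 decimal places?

Profile (r,z), 5 vertices: (3.5,35) (6,12) (17.5,4) (12,30.5) (5.5,37.5)
edge 0: (3.5,35)→(6,12)  cross = 3.5·12 − 6·35 = -168.0000; (r_i+r_j)·cross = 9.5·-168.0000 = -1596.0000
edge 1: (6,12)→(17.5,4)  cross = 6·4 − 17.5·12 = -186.0000; (r_i+r_j)·cross = 23.5·-186.0000 = -4371.0000
edge 2: (17.5,4)→(12,30.5)  cross = 17.5·30.5 − 12·4 = 485.7500; (r_i+r_j)·cross = 29.5·485.7500 = 14329.6250
edge 3: (12,30.5)→(5.5,37.5)  cross = 12·37.5 − 5.5·30.5 = 282.2500; (r_i+r_j)·cross = 17.5·282.2500 = 4939.3750
edge 4: (5.5,37.5)→(3.5,35)  cross = 5.5·35 − 3.5·37.5 = 61.2500; (r_i+r_j)·cross = 9·61.2500 = 551.2500
Σcross = 475.2500 → A = |Σcross|/2 = 237.6250 mm²
Σ(r_i+r_j)·cross = 13853.2500 → first moment M = |Σ|/6 = 2308.8750
R_c = M/A = 2308.8750/237.6250 = 9.7165 mm
θ = 92° = 1.605703 rad
V = θ·R_c·A = 1.605703·9.7165·237.6250 = 3707.367 mm³

Volume = 3707.367 mm³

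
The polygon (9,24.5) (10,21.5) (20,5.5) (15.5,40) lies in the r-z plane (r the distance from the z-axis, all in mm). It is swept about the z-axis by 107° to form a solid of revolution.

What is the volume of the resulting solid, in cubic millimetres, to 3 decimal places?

Profile (r,z), 4 vertices: (9,24.5) (10,21.5) (20,5.5) (15.5,40)
edge 0: (9,24.5)→(10,21.5)  cross = 9·21.5 − 10·24.5 = -51.5000; (r_i+r_j)·cross = 19·-51.5000 = -978.5000
edge 1: (10,21.5)→(20,5.5)  cross = 10·5.5 − 20·21.5 = -375.0000; (r_i+r_j)·cross = 30·-375.0000 = -11250.0000
edge 2: (20,5.5)→(15.5,40)  cross = 20·40 − 15.5·5.5 = 714.7500; (r_i+r_j)·cross = 35.5·714.7500 = 25373.6250
edge 3: (15.5,40)→(9,24.5)  cross = 15.5·24.5 − 9·40 = 19.7500; (r_i+r_j)·cross = 24.5·19.7500 = 483.8750
Σcross = 308.0000 → A = |Σcross|/2 = 154.0000 mm²
Σ(r_i+r_j)·cross = 13629.0000 → first moment M = |Σ|/6 = 2271.5000
R_c = M/A = 2271.5000/154.0000 = 14.7500 mm
θ = 107° = 1.867502 rad
V = θ·R_c·A = 1.867502·14.7500·154.0000 = 4242.031 mm³

Volume = 4242.031 mm³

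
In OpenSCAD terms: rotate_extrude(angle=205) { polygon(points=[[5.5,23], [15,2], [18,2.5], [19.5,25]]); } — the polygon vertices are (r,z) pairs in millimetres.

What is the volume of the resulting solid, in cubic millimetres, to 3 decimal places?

Profile (r,z), 4 vertices: (5.5,23) (15,2) (18,2.5) (19.5,25)
edge 0: (5.5,23)→(15,2)  cross = 5.5·2 − 15·23 = -334.0000; (r_i+r_j)·cross = 20.5·-334.0000 = -6847.0000
edge 1: (15,2)→(18,2.5)  cross = 15·2.5 − 18·2 = 1.5000; (r_i+r_j)·cross = 33·1.5000 = 49.5000
edge 2: (18,2.5)→(19.5,25)  cross = 18·25 − 19.5·2.5 = 401.2500; (r_i+r_j)·cross = 37.5·401.2500 = 15046.8750
edge 3: (19.5,25)→(5.5,23)  cross = 19.5·23 − 5.5·25 = 311.0000; (r_i+r_j)·cross = 25·311.0000 = 7775.0000
Σcross = 379.7500 → A = |Σcross|/2 = 189.8750 mm²
Σ(r_i+r_j)·cross = 16024.3750 → first moment M = |Σ|/6 = 2670.7292
R_c = M/A = 2670.7292/189.8750 = 14.0657 mm
θ = 205° = 3.577925 rad
V = θ·R_c·A = 3.577925·14.0657·189.8750 = 9555.669 mm³

Volume = 9555.669 mm³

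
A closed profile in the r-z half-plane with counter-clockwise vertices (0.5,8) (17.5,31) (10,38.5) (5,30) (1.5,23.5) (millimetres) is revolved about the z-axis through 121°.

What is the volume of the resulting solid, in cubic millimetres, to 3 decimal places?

Profile (r,z), 5 vertices: (0.5,8) (17.5,31) (10,38.5) (5,30) (1.5,23.5)
edge 0: (0.5,8)→(17.5,31)  cross = 0.5·31 − 17.5·8 = -124.5000; (r_i+r_j)·cross = 18·-124.5000 = -2241.0000
edge 1: (17.5,31)→(10,38.5)  cross = 17.5·38.5 − 10·31 = 363.7500; (r_i+r_j)·cross = 27.5·363.7500 = 10003.1250
edge 2: (10,38.5)→(5,30)  cross = 10·30 − 5·38.5 = 107.5000; (r_i+r_j)·cross = 15·107.5000 = 1612.5000
edge 3: (5,30)→(1.5,23.5)  cross = 5·23.5 − 1.5·30 = 72.5000; (r_i+r_j)·cross = 6.5·72.5000 = 471.2500
edge 4: (1.5,23.5)→(0.5,8)  cross = 1.5·8 − 0.5·23.5 = 0.2500; (r_i+r_j)·cross = 2·0.2500 = 0.5000
Σcross = 419.5000 → A = |Σcross|/2 = 209.7500 mm²
Σ(r_i+r_j)·cross = 9846.3750 → first moment M = |Σ|/6 = 1641.0625
R_c = M/A = 1641.0625/209.7500 = 7.8239 mm
θ = 121° = 2.111848 rad
V = θ·R_c·A = 2.111848·7.8239·209.7500 = 3465.675 mm³

Volume = 3465.675 mm³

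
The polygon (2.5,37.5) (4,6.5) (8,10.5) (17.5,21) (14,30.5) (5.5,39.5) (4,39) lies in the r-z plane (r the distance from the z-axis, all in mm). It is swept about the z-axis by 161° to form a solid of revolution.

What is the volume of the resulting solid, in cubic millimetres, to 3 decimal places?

Volume = 6814.904 mm³

Profile (r,z), 7 vertices: (2.5,37.5) (4,6.5) (8,10.5) (17.5,21) (14,30.5) (5.5,39.5) (4,39)
edge 0: (2.5,37.5)→(4,6.5)  cross = 2.5·6.5 − 4·37.5 = -133.7500; (r_i+r_j)·cross = 6.5·-133.7500 = -869.3750
edge 1: (4,6.5)→(8,10.5)  cross = 4·10.5 − 8·6.5 = -10.0000; (r_i+r_j)·cross = 12·-10.0000 = -120.0000
edge 2: (8,10.5)→(17.5,21)  cross = 8·21 − 17.5·10.5 = -15.7500; (r_i+r_j)·cross = 25.5·-15.7500 = -401.6250
edge 3: (17.5,21)→(14,30.5)  cross = 17.5·30.5 − 14·21 = 239.7500; (r_i+r_j)·cross = 31.5·239.7500 = 7552.1250
edge 4: (14,30.5)→(5.5,39.5)  cross = 14·39.5 − 5.5·30.5 = 385.2500; (r_i+r_j)·cross = 19.5·385.2500 = 7512.3750
edge 5: (5.5,39.5)→(4,39)  cross = 5.5·39 − 4·39.5 = 56.5000; (r_i+r_j)·cross = 9.5·56.5000 = 536.7500
edge 6: (4,39)→(2.5,37.5)  cross = 4·37.5 − 2.5·39 = 52.5000; (r_i+r_j)·cross = 6.5·52.5000 = 341.2500
Σcross = 574.5000 → A = |Σcross|/2 = 287.2500 mm²
Σ(r_i+r_j)·cross = 14551.5000 → first moment M = |Σ|/6 = 2425.2500
R_c = M/A = 2425.2500/287.2500 = 8.4430 mm
θ = 161° = 2.809980 rad
V = θ·R_c·A = 2.809980·8.4430·287.2500 = 6814.904 mm³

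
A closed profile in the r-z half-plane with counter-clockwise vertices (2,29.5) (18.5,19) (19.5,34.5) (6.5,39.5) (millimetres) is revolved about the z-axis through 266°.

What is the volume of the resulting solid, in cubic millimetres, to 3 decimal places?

Profile (r,z), 4 vertices: (2,29.5) (18.5,19) (19.5,34.5) (6.5,39.5)
edge 0: (2,29.5)→(18.5,19)  cross = 2·19 − 18.5·29.5 = -507.7500; (r_i+r_j)·cross = 20.5·-507.7500 = -10408.8750
edge 1: (18.5,19)→(19.5,34.5)  cross = 18.5·34.5 − 19.5·19 = 267.7500; (r_i+r_j)·cross = 38·267.7500 = 10174.5000
edge 2: (19.5,34.5)→(6.5,39.5)  cross = 19.5·39.5 − 6.5·34.5 = 546.0000; (r_i+r_j)·cross = 26·546.0000 = 14196.0000
edge 3: (6.5,39.5)→(2,29.5)  cross = 6.5·29.5 − 2·39.5 = 112.7500; (r_i+r_j)·cross = 8.5·112.7500 = 958.3750
Σcross = 418.7500 → A = |Σcross|/2 = 209.3750 mm²
Σ(r_i+r_j)·cross = 14920.0000 → first moment M = |Σ|/6 = 2486.6667
R_c = M/A = 2486.6667/209.3750 = 11.8766 mm
θ = 266° = 4.642576 rad
V = θ·R_c·A = 4.642576·11.8766·209.3750 = 11544.539 mm³

Volume = 11544.539 mm³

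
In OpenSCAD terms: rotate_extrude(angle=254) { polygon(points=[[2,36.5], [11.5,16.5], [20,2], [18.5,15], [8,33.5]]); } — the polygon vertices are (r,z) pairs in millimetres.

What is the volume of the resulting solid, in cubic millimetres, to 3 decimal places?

Profile (r,z), 5 vertices: (2,36.5) (11.5,16.5) (20,2) (18.5,15) (8,33.5)
edge 0: (2,36.5)→(11.5,16.5)  cross = 2·16.5 − 11.5·36.5 = -386.7500; (r_i+r_j)·cross = 13.5·-386.7500 = -5221.1250
edge 1: (11.5,16.5)→(20,2)  cross = 11.5·2 − 20·16.5 = -307.0000; (r_i+r_j)·cross = 31.5·-307.0000 = -9670.5000
edge 2: (20,2)→(18.5,15)  cross = 20·15 − 18.5·2 = 263.0000; (r_i+r_j)·cross = 38.5·263.0000 = 10125.5000
edge 3: (18.5,15)→(8,33.5)  cross = 18.5·33.5 − 8·15 = 499.7500; (r_i+r_j)·cross = 26.5·499.7500 = 13243.3750
edge 4: (8,33.5)→(2,36.5)  cross = 8·36.5 − 2·33.5 = 225.0000; (r_i+r_j)·cross = 10·225.0000 = 2250.0000
Σcross = 294.0000 → A = |Σcross|/2 = 147.0000 mm²
Σ(r_i+r_j)·cross = 10727.2500 → first moment M = |Σ|/6 = 1787.8750
R_c = M/A = 1787.8750/147.0000 = 12.1624 mm
θ = 254° = 4.433136 rad
V = θ·R_c·A = 4.433136·12.1624·147.0000 = 7925.894 mm³

Volume = 7925.894 mm³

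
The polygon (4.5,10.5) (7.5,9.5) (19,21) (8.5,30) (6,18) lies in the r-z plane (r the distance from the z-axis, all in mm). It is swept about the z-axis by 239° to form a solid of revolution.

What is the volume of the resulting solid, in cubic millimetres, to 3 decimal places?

Profile (r,z), 5 vertices: (4.5,10.5) (7.5,9.5) (19,21) (8.5,30) (6,18)
edge 0: (4.5,10.5)→(7.5,9.5)  cross = 4.5·9.5 − 7.5·10.5 = -36.0000; (r_i+r_j)·cross = 12·-36.0000 = -432.0000
edge 1: (7.5,9.5)→(19,21)  cross = 7.5·21 − 19·9.5 = -23.0000; (r_i+r_j)·cross = 26.5·-23.0000 = -609.5000
edge 2: (19,21)→(8.5,30)  cross = 19·30 − 8.5·21 = 391.5000; (r_i+r_j)·cross = 27.5·391.5000 = 10766.2500
edge 3: (8.5,30)→(6,18)  cross = 8.5·18 − 6·30 = -27.0000; (r_i+r_j)·cross = 14.5·-27.0000 = -391.5000
edge 4: (6,18)→(4.5,10.5)  cross = 6·10.5 − 4.5·18 = -18.0000; (r_i+r_j)·cross = 10.5·-18.0000 = -189.0000
Σcross = 287.5000 → A = |Σcross|/2 = 143.7500 mm²
Σ(r_i+r_j)·cross = 9144.2500 → first moment M = |Σ|/6 = 1524.0417
R_c = M/A = 1524.0417/143.7500 = 10.6020 mm
θ = 239° = 4.171337 rad
V = θ·R_c·A = 4.171337·10.6020·143.7500 = 6357.291 mm³

Volume = 6357.291 mm³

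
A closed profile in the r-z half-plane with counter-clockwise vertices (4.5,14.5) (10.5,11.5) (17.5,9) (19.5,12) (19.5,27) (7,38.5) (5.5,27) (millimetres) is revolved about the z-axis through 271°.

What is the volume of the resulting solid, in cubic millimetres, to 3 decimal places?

Profile (r,z), 7 vertices: (4.5,14.5) (10.5,11.5) (17.5,9) (19.5,12) (19.5,27) (7,38.5) (5.5,27)
edge 0: (4.5,14.5)→(10.5,11.5)  cross = 4.5·11.5 − 10.5·14.5 = -100.5000; (r_i+r_j)·cross = 15·-100.5000 = -1507.5000
edge 1: (10.5,11.5)→(17.5,9)  cross = 10.5·9 − 17.5·11.5 = -106.7500; (r_i+r_j)·cross = 28·-106.7500 = -2989.0000
edge 2: (17.5,9)→(19.5,12)  cross = 17.5·12 − 19.5·9 = 34.5000; (r_i+r_j)·cross = 37·34.5000 = 1276.5000
edge 3: (19.5,12)→(19.5,27)  cross = 19.5·27 − 19.5·12 = 292.5000; (r_i+r_j)·cross = 39·292.5000 = 11407.5000
edge 4: (19.5,27)→(7,38.5)  cross = 19.5·38.5 − 7·27 = 561.7500; (r_i+r_j)·cross = 26.5·561.7500 = 14886.3750
edge 5: (7,38.5)→(5.5,27)  cross = 7·27 − 5.5·38.5 = -22.7500; (r_i+r_j)·cross = 12.5·-22.7500 = -284.3750
edge 6: (5.5,27)→(4.5,14.5)  cross = 5.5·14.5 − 4.5·27 = -41.7500; (r_i+r_j)·cross = 10·-41.7500 = -417.5000
Σcross = 617.0000 → A = |Σcross|/2 = 308.5000 mm²
Σ(r_i+r_j)·cross = 22372.0000 → first moment M = |Σ|/6 = 3728.6667
R_c = M/A = 3728.6667/308.5000 = 12.0864 mm
θ = 271° = 4.729842 rad
V = θ·R_c·A = 4.729842·12.0864·308.5000 = 17636.005 mm³

Volume = 17636.005 mm³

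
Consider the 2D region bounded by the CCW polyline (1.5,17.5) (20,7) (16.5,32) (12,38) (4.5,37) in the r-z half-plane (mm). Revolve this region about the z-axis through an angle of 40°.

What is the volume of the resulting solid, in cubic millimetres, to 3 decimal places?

Volume = 2724.401 mm³

Profile (r,z), 5 vertices: (1.5,17.5) (20,7) (16.5,32) (12,38) (4.5,37)
edge 0: (1.5,17.5)→(20,7)  cross = 1.5·7 − 20·17.5 = -339.5000; (r_i+r_j)·cross = 21.5·-339.5000 = -7299.2500
edge 1: (20,7)→(16.5,32)  cross = 20·32 − 16.5·7 = 524.5000; (r_i+r_j)·cross = 36.5·524.5000 = 19144.2500
edge 2: (16.5,32)→(12,38)  cross = 16.5·38 − 12·32 = 243.0000; (r_i+r_j)·cross = 28.5·243.0000 = 6925.5000
edge 3: (12,38)→(4.5,37)  cross = 12·37 − 4.5·38 = 273.0000; (r_i+r_j)·cross = 16.5·273.0000 = 4504.5000
edge 4: (4.5,37)→(1.5,17.5)  cross = 4.5·17.5 − 1.5·37 = 23.2500; (r_i+r_j)·cross = 6·23.2500 = 139.5000
Σcross = 724.2500 → A = |Σcross|/2 = 362.1250 mm²
Σ(r_i+r_j)·cross = 23414.5000 → first moment M = |Σ|/6 = 3902.4167
R_c = M/A = 3902.4167/362.1250 = 10.7764 mm
θ = 40° = 0.698132 rad
V = θ·R_c·A = 0.698132·10.7764·362.1250 = 2724.401 mm³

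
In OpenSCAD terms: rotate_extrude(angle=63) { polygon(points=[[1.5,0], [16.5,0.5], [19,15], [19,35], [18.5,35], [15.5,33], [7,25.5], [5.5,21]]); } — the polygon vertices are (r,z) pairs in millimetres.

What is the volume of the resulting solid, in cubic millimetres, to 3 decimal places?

Volume = 5393.375 mm³

Profile (r,z), 8 vertices: (1.5,0) (16.5,0.5) (19,15) (19,35) (18.5,35) (15.5,33) (7,25.5) (5.5,21)
edge 0: (1.5,0)→(16.5,0.5)  cross = 1.5·0.5 − 16.5·0 = 0.7500; (r_i+r_j)·cross = 18·0.7500 = 13.5000
edge 1: (16.5,0.5)→(19,15)  cross = 16.5·15 − 19·0.5 = 238.0000; (r_i+r_j)·cross = 35.5·238.0000 = 8449.0000
edge 2: (19,15)→(19,35)  cross = 19·35 − 19·15 = 380.0000; (r_i+r_j)·cross = 38·380.0000 = 14440.0000
edge 3: (19,35)→(18.5,35)  cross = 19·35 − 18.5·35 = 17.5000; (r_i+r_j)·cross = 37.5·17.5000 = 656.2500
edge 4: (18.5,35)→(15.5,33)  cross = 18.5·33 − 15.5·35 = 68.0000; (r_i+r_j)·cross = 34·68.0000 = 2312.0000
edge 5: (15.5,33)→(7,25.5)  cross = 15.5·25.5 − 7·33 = 164.2500; (r_i+r_j)·cross = 22.5·164.2500 = 3695.6250
edge 6: (7,25.5)→(5.5,21)  cross = 7·21 − 5.5·25.5 = 6.7500; (r_i+r_j)·cross = 12.5·6.7500 = 84.3750
edge 7: (5.5,21)→(1.5,0)  cross = 5.5·0 − 1.5·21 = -31.5000; (r_i+r_j)·cross = 7·-31.5000 = -220.5000
Σcross = 843.7500 → A = |Σcross|/2 = 421.8750 mm²
Σ(r_i+r_j)·cross = 29430.2500 → first moment M = |Σ|/6 = 4905.0417
R_c = M/A = 4905.0417/421.8750 = 11.6268 mm
θ = 63° = 1.099557 rad
V = θ·R_c·A = 1.099557·11.6268·421.8750 = 5393.375 mm³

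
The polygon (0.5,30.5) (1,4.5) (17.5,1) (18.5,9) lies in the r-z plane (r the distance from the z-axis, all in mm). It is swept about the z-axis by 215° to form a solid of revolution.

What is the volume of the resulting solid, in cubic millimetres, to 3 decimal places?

Profile (r,z), 4 vertices: (0.5,30.5) (1,4.5) (17.5,1) (18.5,9)
edge 0: (0.5,30.5)→(1,4.5)  cross = 0.5·4.5 − 1·30.5 = -28.2500; (r_i+r_j)·cross = 1.5·-28.2500 = -42.3750
edge 1: (1,4.5)→(17.5,1)  cross = 1·1 − 17.5·4.5 = -77.7500; (r_i+r_j)·cross = 18.5·-77.7500 = -1438.3750
edge 2: (17.5,1)→(18.5,9)  cross = 17.5·9 − 18.5·1 = 139.0000; (r_i+r_j)·cross = 36·139.0000 = 5004.0000
edge 3: (18.5,9)→(0.5,30.5)  cross = 18.5·30.5 − 0.5·9 = 559.7500; (r_i+r_j)·cross = 19·559.7500 = 10635.2500
Σcross = 592.7500 → A = |Σcross|/2 = 296.3750 mm²
Σ(r_i+r_j)·cross = 14158.5000 → first moment M = |Σ|/6 = 2359.7500
R_c = M/A = 2359.7500/296.3750 = 7.9620 mm
θ = 215° = 3.752458 rad
V = θ·R_c·A = 3.752458·7.9620·296.3750 = 8854.863 mm³

Volume = 8854.863 mm³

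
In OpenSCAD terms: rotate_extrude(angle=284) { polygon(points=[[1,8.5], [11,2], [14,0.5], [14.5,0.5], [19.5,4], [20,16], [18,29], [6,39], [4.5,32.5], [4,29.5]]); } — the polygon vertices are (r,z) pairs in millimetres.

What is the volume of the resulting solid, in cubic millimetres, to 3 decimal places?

Profile (r,z), 10 vertices: (1,8.5) (11,2) (14,0.5) (14.5,0.5) (19.5,4) (20,16) (18,29) (6,39) (4.5,32.5) (4,29.5)
edge 0: (1,8.5)→(11,2)  cross = 1·2 − 11·8.5 = -91.5000; (r_i+r_j)·cross = 12·-91.5000 = -1098.0000
edge 1: (11,2)→(14,0.5)  cross = 11·0.5 − 14·2 = -22.5000; (r_i+r_j)·cross = 25·-22.5000 = -562.5000
edge 2: (14,0.5)→(14.5,0.5)  cross = 14·0.5 − 14.5·0.5 = -0.2500; (r_i+r_j)·cross = 28.5·-0.2500 = -7.1250
edge 3: (14.5,0.5)→(19.5,4)  cross = 14.5·4 − 19.5·0.5 = 48.2500; (r_i+r_j)·cross = 34·48.2500 = 1640.5000
edge 4: (19.5,4)→(20,16)  cross = 19.5·16 − 20·4 = 232.0000; (r_i+r_j)·cross = 39.5·232.0000 = 9164.0000
edge 5: (20,16)→(18,29)  cross = 20·29 − 18·16 = 292.0000; (r_i+r_j)·cross = 38·292.0000 = 11096.0000
edge 6: (18,29)→(6,39)  cross = 18·39 − 6·29 = 528.0000; (r_i+r_j)·cross = 24·528.0000 = 12672.0000
edge 7: (6,39)→(4.5,32.5)  cross = 6·32.5 − 4.5·39 = 19.5000; (r_i+r_j)·cross = 10.5·19.5000 = 204.7500
edge 8: (4.5,32.5)→(4,29.5)  cross = 4.5·29.5 − 4·32.5 = 2.7500; (r_i+r_j)·cross = 8.5·2.7500 = 23.3750
edge 9: (4,29.5)→(1,8.5)  cross = 4·8.5 − 1·29.5 = 4.5000; (r_i+r_j)·cross = 5·4.5000 = 22.5000
Σcross = 1012.7500 → A = |Σcross|/2 = 506.3750 mm²
Σ(r_i+r_j)·cross = 33155.5000 → first moment M = |Σ|/6 = 5525.9167
R_c = M/A = 5525.9167/506.3750 = 10.9127 mm
θ = 284° = 4.956735 rad
V = θ·R_c·A = 4.956735·10.9127·506.3750 = 27390.505 mm³

Volume = 27390.505 mm³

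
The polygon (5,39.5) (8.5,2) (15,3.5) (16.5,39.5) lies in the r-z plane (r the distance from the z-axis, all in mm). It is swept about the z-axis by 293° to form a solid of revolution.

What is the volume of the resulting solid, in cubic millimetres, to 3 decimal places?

Profile (r,z), 4 vertices: (5,39.5) (8.5,2) (15,3.5) (16.5,39.5)
edge 0: (5,39.5)→(8.5,2)  cross = 5·2 − 8.5·39.5 = -325.7500; (r_i+r_j)·cross = 13.5·-325.7500 = -4397.6250
edge 1: (8.5,2)→(15,3.5)  cross = 8.5·3.5 − 15·2 = -0.2500; (r_i+r_j)·cross = 23.5·-0.2500 = -5.8750
edge 2: (15,3.5)→(16.5,39.5)  cross = 15·39.5 − 16.5·3.5 = 534.7500; (r_i+r_j)·cross = 31.5·534.7500 = 16844.6250
edge 3: (16.5,39.5)→(5,39.5)  cross = 16.5·39.5 − 5·39.5 = 454.2500; (r_i+r_j)·cross = 21.5·454.2500 = 9766.3750
Σcross = 663.0000 → A = |Σcross|/2 = 331.5000 mm²
Σ(r_i+r_j)·cross = 22207.5000 → first moment M = |Σ|/6 = 3701.2500
R_c = M/A = 3701.2500/331.5000 = 11.1652 mm
θ = 293° = 5.113815 rad
V = θ·R_c·A = 5.113815·11.1652·331.5000 = 18927.507 mm³

Volume = 18927.507 mm³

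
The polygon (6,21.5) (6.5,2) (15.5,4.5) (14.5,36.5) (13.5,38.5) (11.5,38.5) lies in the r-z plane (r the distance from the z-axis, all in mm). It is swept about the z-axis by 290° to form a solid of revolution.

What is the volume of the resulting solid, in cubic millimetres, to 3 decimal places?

Profile (r,z), 6 vertices: (6,21.5) (6.5,2) (15.5,4.5) (14.5,36.5) (13.5,38.5) (11.5,38.5)
edge 0: (6,21.5)→(6.5,2)  cross = 6·2 − 6.5·21.5 = -127.7500; (r_i+r_j)·cross = 12.5·-127.7500 = -1596.8750
edge 1: (6.5,2)→(15.5,4.5)  cross = 6.5·4.5 − 15.5·2 = -1.7500; (r_i+r_j)·cross = 22·-1.7500 = -38.5000
edge 2: (15.5,4.5)→(14.5,36.5)  cross = 15.5·36.5 − 14.5·4.5 = 500.5000; (r_i+r_j)·cross = 30·500.5000 = 15015.0000
edge 3: (14.5,36.5)→(13.5,38.5)  cross = 14.5·38.5 − 13.5·36.5 = 65.5000; (r_i+r_j)·cross = 28·65.5000 = 1834.0000
edge 4: (13.5,38.5)→(11.5,38.5)  cross = 13.5·38.5 − 11.5·38.5 = 77.0000; (r_i+r_j)·cross = 25·77.0000 = 1925.0000
edge 5: (11.5,38.5)→(6,21.5)  cross = 11.5·21.5 − 6·38.5 = 16.2500; (r_i+r_j)·cross = 17.5·16.2500 = 284.3750
Σcross = 529.7500 → A = |Σcross|/2 = 264.8750 mm²
Σ(r_i+r_j)·cross = 17423.0000 → first moment M = |Σ|/6 = 2903.8333
R_c = M/A = 2903.8333/264.8750 = 10.9630 mm
θ = 290° = 5.061455 rad
V = θ·R_c·A = 5.061455·10.9630·264.8750 = 14697.621 mm³

Volume = 14697.621 mm³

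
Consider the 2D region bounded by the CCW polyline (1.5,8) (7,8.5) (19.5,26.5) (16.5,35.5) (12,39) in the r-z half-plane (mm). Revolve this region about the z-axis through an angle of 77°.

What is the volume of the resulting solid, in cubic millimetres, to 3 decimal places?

Volume = 3592.870 mm³

Profile (r,z), 5 vertices: (1.5,8) (7,8.5) (19.5,26.5) (16.5,35.5) (12,39)
edge 0: (1.5,8)→(7,8.5)  cross = 1.5·8.5 − 7·8 = -43.2500; (r_i+r_j)·cross = 8.5·-43.2500 = -367.6250
edge 1: (7,8.5)→(19.5,26.5)  cross = 7·26.5 − 19.5·8.5 = 19.7500; (r_i+r_j)·cross = 26.5·19.7500 = 523.3750
edge 2: (19.5,26.5)→(16.5,35.5)  cross = 19.5·35.5 − 16.5·26.5 = 255.0000; (r_i+r_j)·cross = 36·255.0000 = 9180.0000
edge 3: (16.5,35.5)→(12,39)  cross = 16.5·39 − 12·35.5 = 217.5000; (r_i+r_j)·cross = 28.5·217.5000 = 6198.7500
edge 4: (12,39)→(1.5,8)  cross = 12·8 − 1.5·39 = 37.5000; (r_i+r_j)·cross = 13.5·37.5000 = 506.2500
Σcross = 486.5000 → A = |Σcross|/2 = 243.2500 mm²
Σ(r_i+r_j)·cross = 16040.7500 → first moment M = |Σ|/6 = 2673.4583
R_c = M/A = 2673.4583/243.2500 = 10.9906 mm
θ = 77° = 1.343904 rad
V = θ·R_c·A = 1.343904·10.9906·243.2500 = 3592.870 mm³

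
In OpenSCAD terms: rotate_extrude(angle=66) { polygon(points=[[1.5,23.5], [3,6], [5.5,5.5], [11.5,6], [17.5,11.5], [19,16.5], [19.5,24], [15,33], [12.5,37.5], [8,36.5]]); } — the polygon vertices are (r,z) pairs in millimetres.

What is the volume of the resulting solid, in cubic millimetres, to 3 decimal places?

Volume = 4985.210 mm³

Profile (r,z), 10 vertices: (1.5,23.5) (3,6) (5.5,5.5) (11.5,6) (17.5,11.5) (19,16.5) (19.5,24) (15,33) (12.5,37.5) (8,36.5)
edge 0: (1.5,23.5)→(3,6)  cross = 1.5·6 − 3·23.5 = -61.5000; (r_i+r_j)·cross = 4.5·-61.5000 = -276.7500
edge 1: (3,6)→(5.5,5.5)  cross = 3·5.5 − 5.5·6 = -16.5000; (r_i+r_j)·cross = 8.5·-16.5000 = -140.2500
edge 2: (5.5,5.5)→(11.5,6)  cross = 5.5·6 − 11.5·5.5 = -30.2500; (r_i+r_j)·cross = 17·-30.2500 = -514.2500
edge 3: (11.5,6)→(17.5,11.5)  cross = 11.5·11.5 − 17.5·6 = 27.2500; (r_i+r_j)·cross = 29·27.2500 = 790.2500
edge 4: (17.5,11.5)→(19,16.5)  cross = 17.5·16.5 − 19·11.5 = 70.2500; (r_i+r_j)·cross = 36.5·70.2500 = 2564.1250
edge 5: (19,16.5)→(19.5,24)  cross = 19·24 − 19.5·16.5 = 134.2500; (r_i+r_j)·cross = 38.5·134.2500 = 5168.6250
edge 6: (19.5,24)→(15,33)  cross = 19.5·33 − 15·24 = 283.5000; (r_i+r_j)·cross = 34.5·283.5000 = 9780.7500
edge 7: (15,33)→(12.5,37.5)  cross = 15·37.5 − 12.5·33 = 150.0000; (r_i+r_j)·cross = 27.5·150.0000 = 4125.0000
edge 8: (12.5,37.5)→(8,36.5)  cross = 12.5·36.5 − 8·37.5 = 156.2500; (r_i+r_j)·cross = 20.5·156.2500 = 3203.1250
edge 9: (8,36.5)→(1.5,23.5)  cross = 8·23.5 − 1.5·36.5 = 133.2500; (r_i+r_j)·cross = 9.5·133.2500 = 1265.8750
Σcross = 846.5000 → A = |Σcross|/2 = 423.2500 mm²
Σ(r_i+r_j)·cross = 25966.5000 → first moment M = |Σ|/6 = 4327.7500
R_c = M/A = 4327.7500/423.2500 = 10.2250 mm
θ = 66° = 1.151917 rad
V = θ·R_c·A = 1.151917·10.2250·423.2500 = 4985.210 mm³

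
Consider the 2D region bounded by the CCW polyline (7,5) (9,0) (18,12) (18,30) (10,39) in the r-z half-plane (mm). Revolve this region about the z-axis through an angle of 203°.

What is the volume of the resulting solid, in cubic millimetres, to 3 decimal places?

Volume = 12592.478 mm³

Profile (r,z), 5 vertices: (7,5) (9,0) (18,12) (18,30) (10,39)
edge 0: (7,5)→(9,0)  cross = 7·0 − 9·5 = -45.0000; (r_i+r_j)·cross = 16·-45.0000 = -720.0000
edge 1: (9,0)→(18,12)  cross = 9·12 − 18·0 = 108.0000; (r_i+r_j)·cross = 27·108.0000 = 2916.0000
edge 2: (18,12)→(18,30)  cross = 18·30 − 18·12 = 324.0000; (r_i+r_j)·cross = 36·324.0000 = 11664.0000
edge 3: (18,30)→(10,39)  cross = 18·39 − 10·30 = 402.0000; (r_i+r_j)·cross = 28·402.0000 = 11256.0000
edge 4: (10,39)→(7,5)  cross = 10·5 − 7·39 = -223.0000; (r_i+r_j)·cross = 17·-223.0000 = -3791.0000
Σcross = 566.0000 → A = |Σcross|/2 = 283.0000 mm²
Σ(r_i+r_j)·cross = 21325.0000 → first moment M = |Σ|/6 = 3554.1667
R_c = M/A = 3554.1667/283.0000 = 12.5589 mm
θ = 203° = 3.543018 rad
V = θ·R_c·A = 3.543018·12.5589·283.0000 = 12592.478 mm³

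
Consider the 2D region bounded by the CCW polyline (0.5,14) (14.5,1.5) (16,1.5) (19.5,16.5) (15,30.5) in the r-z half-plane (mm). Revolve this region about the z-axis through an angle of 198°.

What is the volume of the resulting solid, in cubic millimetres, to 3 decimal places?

Volume = 11651.644 mm³

Profile (r,z), 5 vertices: (0.5,14) (14.5,1.5) (16,1.5) (19.5,16.5) (15,30.5)
edge 0: (0.5,14)→(14.5,1.5)  cross = 0.5·1.5 − 14.5·14 = -202.2500; (r_i+r_j)·cross = 15·-202.2500 = -3033.7500
edge 1: (14.5,1.5)→(16,1.5)  cross = 14.5·1.5 − 16·1.5 = -2.2500; (r_i+r_j)·cross = 30.5·-2.2500 = -68.6250
edge 2: (16,1.5)→(19.5,16.5)  cross = 16·16.5 − 19.5·1.5 = 234.7500; (r_i+r_j)·cross = 35.5·234.7500 = 8333.6250
edge 3: (19.5,16.5)→(15,30.5)  cross = 19.5·30.5 − 15·16.5 = 347.2500; (r_i+r_j)·cross = 34.5·347.2500 = 11980.1250
edge 4: (15,30.5)→(0.5,14)  cross = 15·14 − 0.5·30.5 = 194.7500; (r_i+r_j)·cross = 15.5·194.7500 = 3018.6250
Σcross = 572.2500 → A = |Σcross|/2 = 286.1250 mm²
Σ(r_i+r_j)·cross = 20230.0000 → first moment M = |Σ|/6 = 3371.6667
R_c = M/A = 3371.6667/286.1250 = 11.7839 mm
θ = 198° = 3.455752 rad
V = θ·R_c·A = 3.455752·11.7839·286.1250 = 11651.644 mm³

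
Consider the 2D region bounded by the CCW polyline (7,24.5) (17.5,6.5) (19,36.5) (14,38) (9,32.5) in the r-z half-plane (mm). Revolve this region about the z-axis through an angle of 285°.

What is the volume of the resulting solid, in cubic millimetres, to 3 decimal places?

Profile (r,z), 5 vertices: (7,24.5) (17.5,6.5) (19,36.5) (14,38) (9,32.5)
edge 0: (7,24.5)→(17.5,6.5)  cross = 7·6.5 − 17.5·24.5 = -383.2500; (r_i+r_j)·cross = 24.5·-383.2500 = -9389.6250
edge 1: (17.5,6.5)→(19,36.5)  cross = 17.5·36.5 − 19·6.5 = 515.2500; (r_i+r_j)·cross = 36.5·515.2500 = 18806.6250
edge 2: (19,36.5)→(14,38)  cross = 19·38 − 14·36.5 = 211.0000; (r_i+r_j)·cross = 33·211.0000 = 6963.0000
edge 3: (14,38)→(9,32.5)  cross = 14·32.5 − 9·38 = 113.0000; (r_i+r_j)·cross = 23·113.0000 = 2599.0000
edge 4: (9,32.5)→(7,24.5)  cross = 9·24.5 − 7·32.5 = -7.0000; (r_i+r_j)·cross = 16·-7.0000 = -112.0000
Σcross = 449.0000 → A = |Σcross|/2 = 224.5000 mm²
Σ(r_i+r_j)·cross = 18867.0000 → first moment M = |Σ|/6 = 3144.5000
R_c = M/A = 3144.5000/224.5000 = 14.0067 mm
θ = 285° = 4.974188 rad
V = θ·R_c·A = 4.974188·14.0067·224.5000 = 15641.335 mm³

Volume = 15641.335 mm³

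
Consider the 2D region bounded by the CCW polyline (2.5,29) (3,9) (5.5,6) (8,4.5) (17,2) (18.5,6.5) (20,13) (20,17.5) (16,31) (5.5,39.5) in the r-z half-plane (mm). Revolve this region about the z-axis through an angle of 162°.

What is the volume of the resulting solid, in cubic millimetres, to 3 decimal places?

Volume = 14449.539 mm³

Profile (r,z), 10 vertices: (2.5,29) (3,9) (5.5,6) (8,4.5) (17,2) (18.5,6.5) (20,13) (20,17.5) (16,31) (5.5,39.5)
edge 0: (2.5,29)→(3,9)  cross = 2.5·9 − 3·29 = -64.5000; (r_i+r_j)·cross = 5.5·-64.5000 = -354.7500
edge 1: (3,9)→(5.5,6)  cross = 3·6 − 5.5·9 = -31.5000; (r_i+r_j)·cross = 8.5·-31.5000 = -267.7500
edge 2: (5.5,6)→(8,4.5)  cross = 5.5·4.5 − 8·6 = -23.2500; (r_i+r_j)·cross = 13.5·-23.2500 = -313.8750
edge 3: (8,4.5)→(17,2)  cross = 8·2 − 17·4.5 = -60.5000; (r_i+r_j)·cross = 25·-60.5000 = -1512.5000
edge 4: (17,2)→(18.5,6.5)  cross = 17·6.5 − 18.5·2 = 73.5000; (r_i+r_j)·cross = 35.5·73.5000 = 2609.2500
edge 5: (18.5,6.5)→(20,13)  cross = 18.5·13 − 20·6.5 = 110.5000; (r_i+r_j)·cross = 38.5·110.5000 = 4254.2500
edge 6: (20,13)→(20,17.5)  cross = 20·17.5 − 20·13 = 90.0000; (r_i+r_j)·cross = 40·90.0000 = 3600.0000
edge 7: (20,17.5)→(16,31)  cross = 20·31 − 16·17.5 = 340.0000; (r_i+r_j)·cross = 36·340.0000 = 12240.0000
edge 8: (16,31)→(5.5,39.5)  cross = 16·39.5 − 5.5·31 = 461.5000; (r_i+r_j)·cross = 21.5·461.5000 = 9922.2500
edge 9: (5.5,39.5)→(2.5,29)  cross = 5.5·29 − 2.5·39.5 = 60.7500; (r_i+r_j)·cross = 8·60.7500 = 486.0000
Σcross = 956.5000 → A = |Σcross|/2 = 478.2500 mm²
Σ(r_i+r_j)·cross = 30662.8750 → first moment M = |Σ|/6 = 5110.4792
R_c = M/A = 5110.4792/478.2500 = 10.6858 mm
θ = 162° = 2.827433 rad
V = θ·R_c·A = 2.827433·10.6858·478.2500 = 14449.539 mm³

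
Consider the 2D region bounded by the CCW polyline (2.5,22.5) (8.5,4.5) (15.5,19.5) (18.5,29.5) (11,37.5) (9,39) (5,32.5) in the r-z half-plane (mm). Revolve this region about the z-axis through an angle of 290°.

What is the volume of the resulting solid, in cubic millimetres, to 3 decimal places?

Volume = 15122.994 mm³

Profile (r,z), 7 vertices: (2.5,22.5) (8.5,4.5) (15.5,19.5) (18.5,29.5) (11,37.5) (9,39) (5,32.5)
edge 0: (2.5,22.5)→(8.5,4.5)  cross = 2.5·4.5 − 8.5·22.5 = -180.0000; (r_i+r_j)·cross = 11·-180.0000 = -1980.0000
edge 1: (8.5,4.5)→(15.5,19.5)  cross = 8.5·19.5 − 15.5·4.5 = 96.0000; (r_i+r_j)·cross = 24·96.0000 = 2304.0000
edge 2: (15.5,19.5)→(18.5,29.5)  cross = 15.5·29.5 − 18.5·19.5 = 96.5000; (r_i+r_j)·cross = 34·96.5000 = 3281.0000
edge 3: (18.5,29.5)→(11,37.5)  cross = 18.5·37.5 − 11·29.5 = 369.2500; (r_i+r_j)·cross = 29.5·369.2500 = 10892.8750
edge 4: (11,37.5)→(9,39)  cross = 11·39 − 9·37.5 = 91.5000; (r_i+r_j)·cross = 20·91.5000 = 1830.0000
edge 5: (9,39)→(5,32.5)  cross = 9·32.5 − 5·39 = 97.5000; (r_i+r_j)·cross = 14·97.5000 = 1365.0000
edge 6: (5,32.5)→(2.5,22.5)  cross = 5·22.5 − 2.5·32.5 = 31.2500; (r_i+r_j)·cross = 7.5·31.2500 = 234.3750
Σcross = 602.0000 → A = |Σcross|/2 = 301.0000 mm²
Σ(r_i+r_j)·cross = 17927.2500 → first moment M = |Σ|/6 = 2987.8750
R_c = M/A = 2987.8750/301.0000 = 9.9265 mm
θ = 290° = 5.061455 rad
V = θ·R_c·A = 5.061455·9.9265·301.0000 = 15122.994 mm³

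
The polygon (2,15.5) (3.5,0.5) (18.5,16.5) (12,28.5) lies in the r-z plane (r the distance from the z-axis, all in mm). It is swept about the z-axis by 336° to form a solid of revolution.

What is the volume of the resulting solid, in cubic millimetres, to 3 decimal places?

Volume = 12336.790 mm³

Profile (r,z), 4 vertices: (2,15.5) (3.5,0.5) (18.5,16.5) (12,28.5)
edge 0: (2,15.5)→(3.5,0.5)  cross = 2·0.5 − 3.5·15.5 = -53.2500; (r_i+r_j)·cross = 5.5·-53.2500 = -292.8750
edge 1: (3.5,0.5)→(18.5,16.5)  cross = 3.5·16.5 − 18.5·0.5 = 48.5000; (r_i+r_j)·cross = 22·48.5000 = 1067.0000
edge 2: (18.5,16.5)→(12,28.5)  cross = 18.5·28.5 − 12·16.5 = 329.2500; (r_i+r_j)·cross = 30.5·329.2500 = 10042.1250
edge 3: (12,28.5)→(2,15.5)  cross = 12·15.5 − 2·28.5 = 129.0000; (r_i+r_j)·cross = 14·129.0000 = 1806.0000
Σcross = 453.5000 → A = |Σcross|/2 = 226.7500 mm²
Σ(r_i+r_j)·cross = 12622.2500 → first moment M = |Σ|/6 = 2103.7083
R_c = M/A = 2103.7083/226.7500 = 9.2777 mm
θ = 336° = 5.864306 rad
V = θ·R_c·A = 5.864306·9.2777·226.7500 = 12336.790 mm³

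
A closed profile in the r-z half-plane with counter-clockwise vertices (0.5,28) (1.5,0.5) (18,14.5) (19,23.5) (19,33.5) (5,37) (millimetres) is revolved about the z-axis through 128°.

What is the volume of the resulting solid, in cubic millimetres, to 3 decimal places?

Profile (r,z), 6 vertices: (0.5,28) (1.5,0.5) (18,14.5) (19,23.5) (19,33.5) (5,37)
edge 0: (0.5,28)→(1.5,0.5)  cross = 0.5·0.5 − 1.5·28 = -41.7500; (r_i+r_j)·cross = 2·-41.7500 = -83.5000
edge 1: (1.5,0.5)→(18,14.5)  cross = 1.5·14.5 − 18·0.5 = 12.7500; (r_i+r_j)·cross = 19.5·12.7500 = 248.6250
edge 2: (18,14.5)→(19,23.5)  cross = 18·23.5 − 19·14.5 = 147.5000; (r_i+r_j)·cross = 37·147.5000 = 5457.5000
edge 3: (19,23.5)→(19,33.5)  cross = 19·33.5 − 19·23.5 = 190.0000; (r_i+r_j)·cross = 38·190.0000 = 7220.0000
edge 4: (19,33.5)→(5,37)  cross = 19·37 − 5·33.5 = 535.5000; (r_i+r_j)·cross = 24·535.5000 = 12852.0000
edge 5: (5,37)→(0.5,28)  cross = 5·28 − 0.5·37 = 121.5000; (r_i+r_j)·cross = 5.5·121.5000 = 668.2500
Σcross = 965.5000 → A = |Σcross|/2 = 482.7500 mm²
Σ(r_i+r_j)·cross = 26362.8750 → first moment M = |Σ|/6 = 4393.8125
R_c = M/A = 4393.8125/482.7500 = 9.1016 mm
θ = 128° = 2.234021 rad
V = θ·R_c·A = 2.234021·9.1016·482.7500 = 9815.871 mm³

Volume = 9815.871 mm³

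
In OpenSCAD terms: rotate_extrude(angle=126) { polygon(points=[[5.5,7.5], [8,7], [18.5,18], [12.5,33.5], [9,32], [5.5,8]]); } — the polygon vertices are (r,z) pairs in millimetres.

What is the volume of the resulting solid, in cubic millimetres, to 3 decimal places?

Profile (r,z), 6 vertices: (5.5,7.5) (8,7) (18.5,18) (12.5,33.5) (9,32) (5.5,8)
edge 0: (5.5,7.5)→(8,7)  cross = 5.5·7 − 8·7.5 = -21.5000; (r_i+r_j)·cross = 13.5·-21.5000 = -290.2500
edge 1: (8,7)→(18.5,18)  cross = 8·18 − 18.5·7 = 14.5000; (r_i+r_j)·cross = 26.5·14.5000 = 384.2500
edge 2: (18.5,18)→(12.5,33.5)  cross = 18.5·33.5 − 12.5·18 = 394.7500; (r_i+r_j)·cross = 31·394.7500 = 12237.2500
edge 3: (12.5,33.5)→(9,32)  cross = 12.5·32 − 9·33.5 = 98.5000; (r_i+r_j)·cross = 21.5·98.5000 = 2117.7500
edge 4: (9,32)→(5.5,8)  cross = 9·8 − 5.5·32 = -104.0000; (r_i+r_j)·cross = 14.5·-104.0000 = -1508.0000
edge 5: (5.5,8)→(5.5,7.5)  cross = 5.5·7.5 − 5.5·8 = -2.7500; (r_i+r_j)·cross = 11·-2.7500 = -30.2500
Σcross = 379.5000 → A = |Σcross|/2 = 189.7500 mm²
Σ(r_i+r_j)·cross = 12910.7500 → first moment M = |Σ|/6 = 2151.7917
R_c = M/A = 2151.7917/189.7500 = 11.3401 mm
θ = 126° = 2.199115 rad
V = θ·R_c·A = 2.199115·11.3401·189.7500 = 4732.037 mm³

Volume = 4732.037 mm³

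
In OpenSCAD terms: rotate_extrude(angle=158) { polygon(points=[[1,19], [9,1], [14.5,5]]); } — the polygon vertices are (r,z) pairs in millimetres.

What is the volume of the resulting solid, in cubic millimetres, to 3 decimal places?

Profile (r,z), 3 vertices: (1,19) (9,1) (14.5,5)
edge 0: (1,19)→(9,1)  cross = 1·1 − 9·19 = -170.0000; (r_i+r_j)·cross = 10·-170.0000 = -1700.0000
edge 1: (9,1)→(14.5,5)  cross = 9·5 − 14.5·1 = 30.5000; (r_i+r_j)·cross = 23.5·30.5000 = 716.7500
edge 2: (14.5,5)→(1,19)  cross = 14.5·19 − 1·5 = 270.5000; (r_i+r_j)·cross = 15.5·270.5000 = 4192.7500
Σcross = 131.0000 → A = |Σcross|/2 = 65.5000 mm²
Σ(r_i+r_j)·cross = 3209.5000 → first moment M = |Σ|/6 = 534.9167
R_c = M/A = 534.9167/65.5000 = 8.1667 mm
θ = 158° = 2.757620 rad
V = θ·R_c·A = 2.757620·8.1667·65.5000 = 1475.097 mm³

Volume = 1475.097 mm³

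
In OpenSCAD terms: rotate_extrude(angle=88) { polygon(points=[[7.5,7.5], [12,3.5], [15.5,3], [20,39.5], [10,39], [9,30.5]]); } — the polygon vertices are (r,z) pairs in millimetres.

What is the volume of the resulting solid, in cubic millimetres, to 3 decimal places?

Volume = 6623.589 mm³

Profile (r,z), 6 vertices: (7.5,7.5) (12,3.5) (15.5,3) (20,39.5) (10,39) (9,30.5)
edge 0: (7.5,7.5)→(12,3.5)  cross = 7.5·3.5 − 12·7.5 = -63.7500; (r_i+r_j)·cross = 19.5·-63.7500 = -1243.1250
edge 1: (12,3.5)→(15.5,3)  cross = 12·3 − 15.5·3.5 = -18.2500; (r_i+r_j)·cross = 27.5·-18.2500 = -501.8750
edge 2: (15.5,3)→(20,39.5)  cross = 15.5·39.5 − 20·3 = 552.2500; (r_i+r_j)·cross = 35.5·552.2500 = 19604.8750
edge 3: (20,39.5)→(10,39)  cross = 20·39 − 10·39.5 = 385.0000; (r_i+r_j)·cross = 30·385.0000 = 11550.0000
edge 4: (10,39)→(9,30.5)  cross = 10·30.5 − 9·39 = -46.0000; (r_i+r_j)·cross = 19·-46.0000 = -874.0000
edge 5: (9,30.5)→(7.5,7.5)  cross = 9·7.5 − 7.5·30.5 = -161.2500; (r_i+r_j)·cross = 16.5·-161.2500 = -2660.6250
Σcross = 648.0000 → A = |Σcross|/2 = 324.0000 mm²
Σ(r_i+r_j)·cross = 25875.2500 → first moment M = |Σ|/6 = 4312.5417
R_c = M/A = 4312.5417/324.0000 = 13.3103 mm
θ = 88° = 1.535890 rad
V = θ·R_c·A = 1.535890·13.3103·324.0000 = 6623.589 mm³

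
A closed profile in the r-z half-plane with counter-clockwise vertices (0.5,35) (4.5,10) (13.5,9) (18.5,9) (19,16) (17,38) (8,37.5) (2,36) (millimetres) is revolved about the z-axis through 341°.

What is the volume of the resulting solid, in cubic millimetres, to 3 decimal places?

Volume = 27358.884 mm³

Profile (r,z), 8 vertices: (0.5,35) (4.5,10) (13.5,9) (18.5,9) (19,16) (17,38) (8,37.5) (2,36)
edge 0: (0.5,35)→(4.5,10)  cross = 0.5·10 − 4.5·35 = -152.5000; (r_i+r_j)·cross = 5·-152.5000 = -762.5000
edge 1: (4.5,10)→(13.5,9)  cross = 4.5·9 − 13.5·10 = -94.5000; (r_i+r_j)·cross = 18·-94.5000 = -1701.0000
edge 2: (13.5,9)→(18.5,9)  cross = 13.5·9 − 18.5·9 = -45.0000; (r_i+r_j)·cross = 32·-45.0000 = -1440.0000
edge 3: (18.5,9)→(19,16)  cross = 18.5·16 − 19·9 = 125.0000; (r_i+r_j)·cross = 37.5·125.0000 = 4687.5000
edge 4: (19,16)→(17,38)  cross = 19·38 − 17·16 = 450.0000; (r_i+r_j)·cross = 36·450.0000 = 16200.0000
edge 5: (17,38)→(8,37.5)  cross = 17·37.5 − 8·38 = 333.5000; (r_i+r_j)·cross = 25·333.5000 = 8337.5000
edge 6: (8,37.5)→(2,36)  cross = 8·36 − 2·37.5 = 213.0000; (r_i+r_j)·cross = 10·213.0000 = 2130.0000
edge 7: (2,36)→(0.5,35)  cross = 2·35 − 0.5·36 = 52.0000; (r_i+r_j)·cross = 2.5·52.0000 = 130.0000
Σcross = 881.5000 → A = |Σcross|/2 = 440.7500 mm²
Σ(r_i+r_j)·cross = 27581.5000 → first moment M = |Σ|/6 = 4596.9167
R_c = M/A = 4596.9167/440.7500 = 10.4298 mm
θ = 341° = 5.951573 rad
V = θ·R_c·A = 5.951573·10.4298·440.7500 = 27358.884 mm³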